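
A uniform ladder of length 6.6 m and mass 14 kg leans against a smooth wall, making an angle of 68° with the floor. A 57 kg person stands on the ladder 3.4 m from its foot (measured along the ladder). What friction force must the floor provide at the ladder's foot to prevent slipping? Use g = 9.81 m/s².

About the foot of the ladder:
Ladder weight 14×9.81 = 137.3 N acts at 3.3 m along the ladder; its horizontal arm is 3.3·cos68° = 1.236 m → τ = 169.7 N·m clockwise.
Person: 57×9.81 = 559.2 N at 3.4 m → arm 1.274 m → τ = 712.4 N·m clockwise.
Wall normal N acts horizontally at the top; its moment arm is the height L sinθ = 6.6·sin68° = 6.119 m, counterclockwise.
Στ = 0 ⇒ N × 6.119 = 882.1 ⇒ N = 144 N.
ΣFx = 0: friction at the foot balances the wall's push, so f = N_wall = 144 N.

f ≈ 144 N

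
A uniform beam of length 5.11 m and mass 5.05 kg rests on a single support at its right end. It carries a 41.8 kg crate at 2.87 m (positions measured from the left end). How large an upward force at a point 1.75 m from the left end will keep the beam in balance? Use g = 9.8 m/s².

Taking torques about the right end:
Beam weight: 5.05 × 9.8 = 49.49 N down at 2.555 m → arm 2.555 m, τ = 49.49 × 2.555 = 126.4 N·m counterclockwise.
Crate: 41.8 × 9.8 = 409.6 N down at 2.87 m → arm 2.24 m, τ = 409.6 × 2.24 = 917.5 N·m counterclockwise.
Net moment of the loads = 1044 N·m counterclockwise.
The upward force F acts at a point 1.75 m from the left end, arm 3.36 m, giving F × 3.36 clockwise.
Setting net torque to zero: F × 3.36 = 1044 → F = 1044 / 3.36 = 311 N.

F ≈ 311 N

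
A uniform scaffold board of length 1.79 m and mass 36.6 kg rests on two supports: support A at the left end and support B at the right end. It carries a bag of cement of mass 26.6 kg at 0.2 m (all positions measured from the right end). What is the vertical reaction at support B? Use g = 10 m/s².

Sum moments about support A (its reaction then has zero moment arm).
Beam weight: 36.6 × 10 = 366 N down at 0.895 m → arm 0.895 m, τ = 366 × 0.895 = 327.6 N·m clockwise.
Bag of cement: 26.6 × 10 = 266 N down at 0.2 m → arm 1.59 m, τ = 266 × 1.59 = 422.9 N·m clockwise.
Net load moment about support A = 750.5 N·m clockwise.
Reaction R at support B is upward at 0 m, arm 1.79 m → moment R × 1.79 counterclockwise.
For rotational equilibrium, R × 1.79 = 750.5, so R = 419 N.

R_B ≈ 419 N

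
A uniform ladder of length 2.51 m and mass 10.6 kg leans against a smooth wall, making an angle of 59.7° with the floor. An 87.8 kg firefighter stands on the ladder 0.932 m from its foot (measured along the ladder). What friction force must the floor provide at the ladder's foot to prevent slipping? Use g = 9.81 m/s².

f ≈ 217 N

About the foot of the ladder:
Ladder weight 10.6×9.81 = 104 N acts at 1.255 m along the ladder; its horizontal arm is 1.255·cos59.7° = 0.6332 m → τ = 65.85 N·m clockwise.
Firefighter: 87.8×9.81 = 861.3 N at 0.932 m → arm 0.4702 m → τ = 405 N·m clockwise.
Wall normal N acts horizontally at the top; its moment arm is the height L sinθ = 2.51·sin59.7° = 2.167 m, counterclockwise.
Setting net torque to zero: N × 2.167 = 470.9 → N = 217 N.
ΣFx = 0: friction at the foot balances the wall's push, so f = N_wall = 217 N.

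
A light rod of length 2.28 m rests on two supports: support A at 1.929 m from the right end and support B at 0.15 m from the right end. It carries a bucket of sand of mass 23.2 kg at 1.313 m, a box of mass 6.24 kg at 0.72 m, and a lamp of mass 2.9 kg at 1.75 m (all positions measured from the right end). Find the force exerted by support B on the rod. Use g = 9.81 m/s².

Choose support A as the axis so its reaction then has zero moment arm.
Bucket of sand: 23.2 × 9.81 = 227.6 N down at 1.313 m → arm 0.616 m, τ = 227.6 × 0.616 = 140.2 N·m clockwise.
Box: 6.24 × 9.81 = 61.21 N down at 0.72 m → arm 1.209 m, τ = 61.21 × 1.209 = 74 N·m clockwise.
Lamp: 2.9 × 9.81 = 28.45 N down at 1.75 m → arm 0.179 m, τ = 28.45 × 0.179 = 5.093 N·m clockwise.
Net load moment about support A = 219.3 N·m clockwise.
Reaction R at support B is upward at 0.15 m, arm 1.779 m → moment R × 1.779 counterclockwise.
Setting net torque to zero: R × 1.779 = 219.3 → R = 123 N.

R_B ≈ 123 N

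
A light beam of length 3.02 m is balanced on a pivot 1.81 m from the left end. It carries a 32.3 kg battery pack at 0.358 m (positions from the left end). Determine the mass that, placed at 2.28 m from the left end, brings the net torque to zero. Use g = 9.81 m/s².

About the pivot (at 1.81 m from the left end):
Battery pack: 32.3 × 9.81 = 316.9 N down at 0.358 m → arm 1.452 m, τ = 316.9 × 1.452 = 460.1 N·m counterclockwise.
Net moment of known loads = 460.1 N·m counterclockwise.
An unknown mass m at 2.28 m has arm 0.47 m; its moment is m·g·0.47 clockwise.
Setting net torque to zero: m × 9.81 × 0.47 = 460.1 → m = 460.1 / (9.81 × 0.47) = 99.8 kg.

m ≈ 99.8 kg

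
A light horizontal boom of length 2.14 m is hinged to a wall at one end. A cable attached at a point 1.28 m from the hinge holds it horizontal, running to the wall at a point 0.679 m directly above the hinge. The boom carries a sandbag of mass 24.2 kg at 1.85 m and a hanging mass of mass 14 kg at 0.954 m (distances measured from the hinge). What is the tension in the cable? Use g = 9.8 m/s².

Sum moments about the hinge (the unknown hinge reaction has zero arm there).
Sandbag: 24.2 × 9.8 = 237.2 N down at 1.85 m → arm 1.85 m, τ = 237.2 × 1.85 = 438.8 N·m clockwise.
Hanging mass: 14 × 9.8 = 137.2 N down at 0.954 m → arm 0.954 m, τ = 137.2 × 0.954 = 130.9 N·m clockwise.
Total clockwise load moment = 569.7 N·m.
The cable tension T acts at 1.28 m; only its component perpendicular to the boom, T sinθ, produces torque. sinθ = h/√(h²+d²) = 0.679/√(0.679²+1.28²) = 0.4686.
Balancing moments: T × 1.28 × 0.4686 = 569.7, giving T = 569.7 / 0.5998 = 950 N.

T ≈ 950 N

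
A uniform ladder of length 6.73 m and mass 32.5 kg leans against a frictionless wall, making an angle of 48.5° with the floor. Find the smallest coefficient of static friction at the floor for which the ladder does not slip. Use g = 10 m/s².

About the foot of the ladder:
Ladder weight 32.5×10 = 325 N acts at 3.365 m along the ladder; its horizontal arm is 3.365·cos48.5° = 2.23 m → τ = 724.8 N·m clockwise.
Wall normal N acts horizontally at the top; its moment arm is the height L sinθ = 6.73·sin48.5° = 5.04 m, counterclockwise.
Balancing moments: N × 5.04 = 724.8, giving N = 143.8 N.
ΣFx = 0 ⇒ f = N_wall = 143.8 N. ΣFy = 0 ⇒ N_floor = 325 N.
μ_min = f / N_floor = 143.8 / 325 = 0.442.

μ_min ≈ 0.442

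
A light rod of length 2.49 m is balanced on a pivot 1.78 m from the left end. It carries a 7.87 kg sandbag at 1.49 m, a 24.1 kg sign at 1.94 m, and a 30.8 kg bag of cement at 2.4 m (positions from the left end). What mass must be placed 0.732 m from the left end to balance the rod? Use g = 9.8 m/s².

m ≈ 19.7 kg

Sum moments about the pivot (at 1.78 m from the left end) (the support reaction has zero arm there).
Sandbag: 7.87 × 9.8 = 77.13 N down at 1.49 m → arm 0.29 m, τ = 77.13 × 0.29 = 22.37 N·m counterclockwise.
Sign: 24.1 × 9.8 = 236.2 N down at 1.94 m → arm 0.16 m, τ = 236.2 × 0.16 = 37.79 N·m clockwise.
Bag of cement: 30.8 × 9.8 = 301.8 N down at 2.4 m → arm 0.62 m, τ = 301.8 × 0.62 = 187.1 N·m clockwise.
Net moment of known loads = 202.5 N·m clockwise.
An unknown mass m at 0.732 m has arm 1.048 m; its moment is m·g·1.048 counterclockwise.
Balancing moments: m × 9.8 × 1.048 = 202.5, giving m = 202.5 / (9.8 × 1.048) = 19.7 kg.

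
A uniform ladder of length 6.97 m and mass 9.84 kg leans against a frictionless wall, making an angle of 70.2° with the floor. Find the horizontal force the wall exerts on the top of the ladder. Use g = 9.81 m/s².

N_wall ≈ 17.4 N

Sum moments about the foot of the ladder (the floor normal and friction both act there and drop out).
Ladder weight 9.84×9.81 = 96.53 N acts at 3.485 m along the ladder; its horizontal arm is 3.485·cos70.2° = 1.181 m → τ = 114 N·m clockwise.
Wall normal N acts horizontally at the top; its moment arm is the height L sinθ = 6.97·sin70.2° = 6.558 m, counterclockwise.
Στ = 0 ⇒ N × 6.558 = 114 ⇒ N = 17.4 N.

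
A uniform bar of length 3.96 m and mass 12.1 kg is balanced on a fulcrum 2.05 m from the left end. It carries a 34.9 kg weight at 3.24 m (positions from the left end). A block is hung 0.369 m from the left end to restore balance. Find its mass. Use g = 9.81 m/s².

Sum moments about the fulcrum (at 2.05 m from the left end) (the support reaction has zero arm there).
Beam weight: 12.1 × 9.81 = 118.7 N down at 1.98 m → arm 0.07 m, τ = 118.7 × 0.07 = 8.309 N·m counterclockwise.
Weight: 34.9 × 9.81 = 342.4 N down at 3.24 m → arm 1.19 m, τ = 342.4 × 1.19 = 407.5 N·m clockwise.
Net moment of known loads = 399.2 N·m clockwise.
An unknown mass m at 0.369 m has arm 1.681 m; its moment is m·g·1.681 counterclockwise.
Στ = 0 ⇒ m × 9.81 × 1.681 = 399.2 ⇒ m = 399.2 / (9.81 × 1.681) = 24.2 kg.

m ≈ 24.2 kg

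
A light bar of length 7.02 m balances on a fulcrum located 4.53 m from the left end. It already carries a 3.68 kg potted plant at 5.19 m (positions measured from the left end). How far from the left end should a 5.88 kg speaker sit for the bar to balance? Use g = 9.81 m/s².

About the fulcrum (at 4.53 m from the left end):
Potted plant: 3.68 × 9.81 = 36.1 N down at 5.19 m → arm 0.66 m, τ = 36.1 × 0.66 = 23.83 N·m clockwise.
Net moment of existing loads = 23.83 N·m clockwise.
The speaker weighs 5.88 × 9.81 = 57.68 N and must supply an equal counterclockwise moment, so its lever arm about the fulcrum is 23.83 / 57.68 = 0.413 m.
That puts it at 4.53 − 0.413 = 4.12 m from the left end.

x ≈ 4.12 m from the left end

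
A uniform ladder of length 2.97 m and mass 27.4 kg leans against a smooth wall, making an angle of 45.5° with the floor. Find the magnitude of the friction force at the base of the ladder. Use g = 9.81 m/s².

f ≈ 132 N

Take moments about the foot of the ladder.
Ladder weight 27.4×9.81 = 268.8 N acts at 1.485 m along the ladder; its horizontal arm is 1.485·cos45.5° = 1.041 m → τ = 279.8 N·m clockwise.
Wall normal N acts horizontally at the top; its moment arm is the height L sinθ = 2.97·sin45.5° = 2.118 m, counterclockwise.
For rotational equilibrium, N × 2.118 = 279.8, so N = 132 N.
ΣFx = 0: friction at the foot balances the wall's push, so f = N_wall = 132 N.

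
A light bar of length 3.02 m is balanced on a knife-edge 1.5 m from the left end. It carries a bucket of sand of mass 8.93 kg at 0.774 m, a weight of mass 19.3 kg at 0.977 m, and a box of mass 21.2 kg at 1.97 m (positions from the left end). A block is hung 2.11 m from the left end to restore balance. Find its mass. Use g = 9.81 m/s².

m ≈ 10.8 kg

Taking torques about the knife-edge (at 1.5 m from the left end):
Bucket of sand: 8.93 × 9.81 = 87.6 N down at 0.774 m → arm 0.726 m, τ = 87.6 × 0.726 = 63.6 N·m counterclockwise.
Weight: 19.3 × 9.81 = 189.3 N down at 0.977 m → arm 0.523 m, τ = 189.3 × 0.523 = 99 N·m counterclockwise.
Box: 21.2 × 9.81 = 208 N down at 1.97 m → arm 0.47 m, τ = 208 × 0.47 = 97.76 N·m clockwise.
Net moment of known loads = 64.84 N·m counterclockwise.
An unknown mass m at 2.11 m has arm 0.61 m; its moment is m·g·0.61 clockwise.
Balancing moments: m × 9.81 × 0.61 = 64.84, giving m = 64.84 / (9.81 × 0.61) = 10.8 kg.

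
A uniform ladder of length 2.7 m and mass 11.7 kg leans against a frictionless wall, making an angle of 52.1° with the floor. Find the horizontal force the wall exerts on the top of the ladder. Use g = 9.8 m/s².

Choose the foot of the ladder as the axis so the floor normal and friction both act there and drop out.
Ladder weight 11.7×9.8 = 114.7 N acts at 1.35 m along the ladder; its horizontal arm is 1.35·cos52.1° = 0.8293 m → τ = 95.12 N·m clockwise.
Wall normal N acts horizontally at the top; its moment arm is the height L sinθ = 2.7·sin52.1° = 2.131 m, counterclockwise.
Στ = 0 ⇒ N × 2.131 = 95.12 ⇒ N = 44.6 N.

N_wall ≈ 44.6 N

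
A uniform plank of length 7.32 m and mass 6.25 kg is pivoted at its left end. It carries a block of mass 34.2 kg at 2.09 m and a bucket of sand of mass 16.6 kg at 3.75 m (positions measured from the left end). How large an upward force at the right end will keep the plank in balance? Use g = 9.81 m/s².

Sum moments about the left end (the unknown pivot reaction has zero arm there).
Beam weight: 6.25 × 9.81 = 61.31 N down at 3.66 m → arm 3.66 m, τ = 61.31 × 3.66 = 224.4 N·m clockwise.
Block: 34.2 × 9.81 = 335.5 N down at 2.09 m → arm 2.09 m, τ = 335.5 × 2.09 = 701.2 N·m clockwise.
Bucket of sand: 16.6 × 9.81 = 162.8 N down at 3.75 m → arm 3.75 m, τ = 162.8 × 3.75 = 610.5 N·m clockwise.
Net moment of the loads = 1536 N·m clockwise.
The upward force F acts at the right end, arm 7.32 m, giving F × 7.32 counterclockwise.
Setting net torque to zero: F × 7.32 = 1536 → F = 1536 / 7.32 = 210 N.

F ≈ 210 N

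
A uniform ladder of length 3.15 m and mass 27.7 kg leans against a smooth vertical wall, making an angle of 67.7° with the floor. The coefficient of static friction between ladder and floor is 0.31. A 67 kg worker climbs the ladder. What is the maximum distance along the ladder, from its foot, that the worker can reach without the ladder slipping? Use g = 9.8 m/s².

Take moments about the foot of the ladder.
Ladder weight 27.7×9.8 = 271.5 N acts at 1.575 m along the ladder; its horizontal arm is 1.575·cos67.7° = 0.5976 m → τ = 162.2 N·m clockwise.
Worker weight 67×9.8 = 656.6 N at distance d → arm d·cos67.7° → τ = 656.6·d·0.3795 clockwise.
Wall normal N at the top has arm L sinθ = 2.914 m counterclockwise, so Στ = 0 gives N·2.914 = 162.2 + 249.2·d.
ΣFy = 0 ⇒ N_floor = 928.1 N, so the maximum friction is μ_s·N_floor = 0.31×928.1 = 287.7 N. ΣFx = 0 ⇒ N_wall = f, so at the slipping point N = 287.7 N.
Substituting: 287.7×2.914 = 162.2 + 249.2·d ⇒ d = (838.4 − 162.2) / 249.2 = 2.71 m.

d ≈ 2.71 m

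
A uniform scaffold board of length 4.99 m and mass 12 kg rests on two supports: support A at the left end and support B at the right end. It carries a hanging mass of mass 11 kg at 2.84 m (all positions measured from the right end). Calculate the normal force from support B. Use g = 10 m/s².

About support A:
Beam weight: 12 × 10 = 120 N down at 2.495 m → arm 2.495 m, τ = 120 × 2.495 = 299.4 N·m clockwise.
Hanging mass: 11 × 10 = 110 N down at 2.84 m → arm 2.15 m, τ = 110 × 2.15 = 236.5 N·m clockwise.
Net load moment about support A = 535.9 N·m clockwise.
Reaction R at support B is upward at 0 m, arm 4.99 m → moment R × 4.99 counterclockwise.
Στ = 0 ⇒ R × 4.99 = 535.9 ⇒ R = 107 N.

R_B ≈ 107 N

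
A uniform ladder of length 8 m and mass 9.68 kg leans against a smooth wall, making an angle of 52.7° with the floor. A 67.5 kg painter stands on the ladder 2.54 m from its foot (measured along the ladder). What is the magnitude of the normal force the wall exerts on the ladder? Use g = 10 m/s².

Take moments about the foot of the ladder.
Ladder weight 9.68×10 = 96.8 N acts at 4 m along the ladder; its horizontal arm is 4·cos52.7° = 2.424 m → τ = 234.6 N·m clockwise.
Painter: 67.5×10 = 675 N at 2.54 m → arm 1.539 m → τ = 1039 N·m clockwise.
Wall normal N acts horizontally at the top; its moment arm is the height L sinθ = 8·sin52.7° = 6.364 m, counterclockwise.
Balancing moments: N × 6.364 = 1274, giving N = 200 N.

N_wall ≈ 200 N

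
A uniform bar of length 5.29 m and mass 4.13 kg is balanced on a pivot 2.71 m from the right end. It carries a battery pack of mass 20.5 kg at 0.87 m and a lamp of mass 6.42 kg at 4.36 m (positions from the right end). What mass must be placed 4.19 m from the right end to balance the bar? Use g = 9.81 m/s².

m ≈ 18.5 kg

Take moments about the pivot (at 2.71 m from the right end).
Beam weight: 4.13 × 9.81 = 40.52 N down at 2.645 m → arm 0.065 m, τ = 40.52 × 0.065 = 2.634 N·m clockwise.
Battery pack: 20.5 × 9.81 = 201.1 N down at 0.87 m → arm 1.84 m, τ = 201.1 × 1.84 = 370 N·m clockwise.
Lamp: 6.42 × 9.81 = 62.98 N down at 4.36 m → arm 1.65 m, τ = 62.98 × 1.65 = 103.9 N·m counterclockwise.
Net moment of known loads = 268.7 N·m clockwise.
An unknown mass m at 4.19 m has arm 1.48 m; its moment is m·g·1.48 counterclockwise.
For rotational equilibrium, m × 9.81 × 1.48 = 268.7, so m = 268.7 / (9.81 × 1.48) = 18.5 kg.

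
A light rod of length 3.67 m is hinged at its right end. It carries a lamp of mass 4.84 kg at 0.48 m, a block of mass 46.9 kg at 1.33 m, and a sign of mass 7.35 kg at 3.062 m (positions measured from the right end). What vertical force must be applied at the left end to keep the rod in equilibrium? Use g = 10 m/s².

F ≈ 238 N

Take moments about the right end.
Lamp: 4.84 × 10 = 48.4 N down at 0.48 m → arm 0.48 m, τ = 48.4 × 0.48 = 23.23 N·m counterclockwise.
Block: 46.9 × 10 = 469 N down at 1.33 m → arm 1.33 m, τ = 469 × 1.33 = 623.8 N·m counterclockwise.
Sign: 7.35 × 10 = 73.5 N down at 3.062 m → arm 3.062 m, τ = 73.5 × 3.062 = 225.1 N·m counterclockwise.
Net moment of the loads = 872.1 N·m counterclockwise.
The upward force F acts at the left end, arm 3.67 m, giving F × 3.67 clockwise.
For rotational equilibrium, F × 3.67 = 872.1, so F = 872.1 / 3.67 = 238 N.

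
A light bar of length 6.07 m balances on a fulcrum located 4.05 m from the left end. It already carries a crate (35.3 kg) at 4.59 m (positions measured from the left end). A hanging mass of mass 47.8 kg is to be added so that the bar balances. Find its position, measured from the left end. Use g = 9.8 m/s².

x ≈ 3.65 m from the left end

Take moments about the fulcrum (at 4.05 m from the left end).
Crate: 35.3 × 9.8 = 345.9 N down at 4.59 m → arm 0.54 m, τ = 345.9 × 0.54 = 186.8 N·m clockwise.
Net moment of existing loads = 186.8 N·m clockwise.
The hanging mass weighs 47.8 × 9.8 = 468.4 N and must supply an equal counterclockwise moment, so its lever arm about the fulcrum is 186.8 / 468.4 = 0.399 m.
That puts it at 4.05 − 0.399 = 3.65 m from the left end.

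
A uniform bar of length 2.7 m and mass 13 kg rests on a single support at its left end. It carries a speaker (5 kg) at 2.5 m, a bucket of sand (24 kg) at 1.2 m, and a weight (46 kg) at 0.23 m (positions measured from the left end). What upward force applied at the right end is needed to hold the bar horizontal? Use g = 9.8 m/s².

F ≈ 252 N

About the left end:
Beam weight: 13 × 9.8 = 127.4 N down at 1.35 m → arm 1.35 m, τ = 127.4 × 1.35 = 172 N·m clockwise.
Speaker: 5 × 9.8 = 49 N down at 2.5 m → arm 2.5 m, τ = 49 × 2.5 = 122.5 N·m clockwise.
Bucket of sand: 24 × 9.8 = 235.2 N down at 1.2 m → arm 1.2 m, τ = 235.2 × 1.2 = 282.2 N·m clockwise.
Weight: 46 × 9.8 = 450.8 N down at 0.23 m → arm 0.23 m, τ = 450.8 × 0.23 = 103.7 N·m clockwise.
Net moment of the loads = 680.4 N·m clockwise.
The upward force F acts at the right end, arm 2.7 m, giving F × 2.7 counterclockwise.
Setting net torque to zero: F × 2.7 = 680.4 → F = 680.4 / 2.7 = 252 N.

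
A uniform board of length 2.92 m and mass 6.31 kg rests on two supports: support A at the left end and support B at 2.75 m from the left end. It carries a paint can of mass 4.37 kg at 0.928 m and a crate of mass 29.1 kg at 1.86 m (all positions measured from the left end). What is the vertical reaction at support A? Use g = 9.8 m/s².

R_A ≈ 150 N

Choose support B as the axis so its reaction then has zero moment arm.
Beam weight: 6.31 × 9.8 = 61.84 N down at 1.46 m → arm 1.29 m, τ = 61.84 × 1.29 = 79.77 N·m counterclockwise.
Paint can: 4.37 × 9.8 = 42.83 N down at 0.928 m → arm 1.822 m, τ = 42.83 × 1.822 = 78.04 N·m counterclockwise.
Crate: 29.1 × 9.8 = 285.2 N down at 1.86 m → arm 0.89 m, τ = 285.2 × 0.89 = 253.8 N·m counterclockwise.
Net load moment about support B = 411.6 N·m counterclockwise.
Reaction R at support A is upward at 0 m, arm 2.75 m → moment R × 2.75 clockwise.
Setting net torque to zero: R × 2.75 = 411.6 → R = 150 N.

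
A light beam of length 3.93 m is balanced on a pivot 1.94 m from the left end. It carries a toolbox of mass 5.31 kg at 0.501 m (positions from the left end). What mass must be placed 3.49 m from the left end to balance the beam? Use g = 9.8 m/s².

Taking torques about the pivot (at 1.94 m from the left end):
Toolbox: 5.31 × 9.8 = 52.04 N down at 0.501 m → arm 1.439 m, τ = 52.04 × 1.439 = 74.89 N·m counterclockwise.
Net moment of known loads = 74.89 N·m counterclockwise.
An unknown mass m at 3.49 m has arm 1.55 m; its moment is m·g·1.55 clockwise.
For rotational equilibrium, m × 9.8 × 1.55 = 74.89, so m = 74.89 / (9.8 × 1.55) = 4.93 kg.

m ≈ 4.93 kg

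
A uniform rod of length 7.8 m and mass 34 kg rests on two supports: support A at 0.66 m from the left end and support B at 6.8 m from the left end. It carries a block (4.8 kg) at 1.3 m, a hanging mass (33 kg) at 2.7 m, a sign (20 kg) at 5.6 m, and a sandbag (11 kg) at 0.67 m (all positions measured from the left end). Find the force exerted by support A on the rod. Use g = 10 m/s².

Taking torques about support B:
Beam weight: 34 × 10 = 340 N down at 3.9 m → arm 2.9 m, τ = 340 × 2.9 = 986 N·m counterclockwise.
Block: 4.8 × 10 = 48 N down at 1.3 m → arm 5.5 m, τ = 48 × 5.5 = 264 N·m counterclockwise.
Hanging mass: 33 × 10 = 330 N down at 2.7 m → arm 4.1 m, τ = 330 × 4.1 = 1353 N·m counterclockwise.
Sign: 20 × 10 = 200 N down at 5.6 m → arm 1.2 m, τ = 200 × 1.2 = 240 N·m counterclockwise.
Sandbag: 11 × 10 = 110 N down at 0.67 m → arm 6.13 m, τ = 110 × 6.13 = 674.3 N·m counterclockwise.
Net load moment about support B = 3517 N·m counterclockwise.
Reaction R at support A is upward at 0.66 m, arm 6.14 m → moment R × 6.14 clockwise.
Στ = 0 ⇒ R × 6.14 = 3517 ⇒ R = 573 N.

R_A ≈ 573 N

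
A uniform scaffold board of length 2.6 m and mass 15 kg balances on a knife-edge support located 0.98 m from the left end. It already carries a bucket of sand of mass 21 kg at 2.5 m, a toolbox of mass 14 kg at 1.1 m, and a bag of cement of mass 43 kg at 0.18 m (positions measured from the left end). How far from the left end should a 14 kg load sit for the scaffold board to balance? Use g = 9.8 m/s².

Taking torques about the knife-edge support (at 0.98 m from the left end):
Beam weight: 15 × 9.8 = 147 N down at 1.3 m → arm 0.32 m, τ = 147 × 0.32 = 47.04 N·m clockwise.
Bucket of sand: 21 × 9.8 = 205.8 N down at 2.5 m → arm 1.52 m, τ = 205.8 × 1.52 = 312.8 N·m clockwise.
Toolbox: 14 × 9.8 = 137.2 N down at 1.1 m → arm 0.12 m, τ = 137.2 × 0.12 = 16.46 N·m clockwise.
Bag of cement: 43 × 9.8 = 421.4 N down at 0.18 m → arm 0.8 m, τ = 421.4 × 0.8 = 337.1 N·m counterclockwise.
Net moment of existing loads = 39.2 N·m clockwise.
The load weighs 14 × 9.8 = 137.2 N and must supply an equal counterclockwise moment, so its lever arm about the knife-edge support is 39.2 / 137.2 = 0.286 m.
That puts it at 0.98 − 0.286 = 0.694 m from the left end.

x ≈ 0.694 m from the left end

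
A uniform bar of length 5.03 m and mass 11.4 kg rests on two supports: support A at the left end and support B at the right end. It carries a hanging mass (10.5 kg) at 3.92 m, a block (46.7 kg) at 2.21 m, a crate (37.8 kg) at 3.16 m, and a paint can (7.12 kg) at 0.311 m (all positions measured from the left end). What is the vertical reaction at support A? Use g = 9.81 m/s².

R_A ≈ 539 N

Taking torques about support B:
Beam weight: 11.4 × 9.81 = 111.8 N down at 2.515 m → arm 2.515 m, τ = 111.8 × 2.515 = 281.2 N·m counterclockwise.
Hanging mass: 10.5 × 9.81 = 103 N down at 3.92 m → arm 1.11 m, τ = 103 × 1.11 = 114.3 N·m counterclockwise.
Block: 46.7 × 9.81 = 458.1 N down at 2.21 m → arm 2.82 m, τ = 458.1 × 2.82 = 1292 N·m counterclockwise.
Crate: 37.8 × 9.81 = 370.8 N down at 3.16 m → arm 1.87 m, τ = 370.8 × 1.87 = 693.4 N·m counterclockwise.
Paint can: 7.12 × 9.81 = 69.85 N down at 0.311 m → arm 4.719 m, τ = 69.85 × 4.719 = 329.6 N·m counterclockwise.
Net load moment about support B = 2710 N·m counterclockwise.
Reaction R at support A is upward at 0 m, arm 5.03 m → moment R × 5.03 clockwise.
Στ = 0 ⇒ R × 5.03 = 2710 ⇒ R = 539 N.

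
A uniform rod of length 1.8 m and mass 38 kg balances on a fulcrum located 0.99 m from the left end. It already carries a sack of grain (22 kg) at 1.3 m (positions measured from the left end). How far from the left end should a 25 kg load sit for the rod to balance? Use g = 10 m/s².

Taking torques about the fulcrum (at 0.99 m from the left end):
Beam weight: 38 × 10 = 380 N down at 0.9 m → arm 0.09 m, τ = 380 × 0.09 = 34.2 N·m counterclockwise.
Sack of grain: 22 × 10 = 220 N down at 1.3 m → arm 0.31 m, τ = 220 × 0.31 = 68.2 N·m clockwise.
Net moment of existing loads = 34 N·m clockwise.
The load weighs 25 × 10 = 250 N and must supply an equal counterclockwise moment, so its lever arm about the fulcrum is 34 / 250 = 0.136 m.
That puts it at 0.99 − 0.136 = 0.854 m from the left end.

x ≈ 0.854 m from the left end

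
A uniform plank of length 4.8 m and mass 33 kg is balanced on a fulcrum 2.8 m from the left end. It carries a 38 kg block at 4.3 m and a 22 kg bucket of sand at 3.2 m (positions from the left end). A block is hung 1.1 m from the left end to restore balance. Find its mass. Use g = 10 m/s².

Sum moments about the fulcrum (at 2.8 m from the left end) (the support reaction has zero arm there).
Beam weight: 33 × 10 = 330 N down at 2.4 m → arm 0.4 m, τ = 330 × 0.4 = 132 N·m counterclockwise.
Block: 38 × 10 = 380 N down at 4.3 m → arm 1.5 m, τ = 380 × 1.5 = 570 N·m clockwise.
Bucket of sand: 22 × 10 = 220 N down at 3.2 m → arm 0.4 m, τ = 220 × 0.4 = 88 N·m clockwise.
Net moment of known loads = 526 N·m clockwise.
An unknown mass m at 1.1 m has arm 1.7 m; its moment is m·g·1.7 counterclockwise.
Balancing moments: m × 10 × 1.7 = 526, giving m = 526 / (10 × 1.7) = 30.9 kg.

m ≈ 30.9 kg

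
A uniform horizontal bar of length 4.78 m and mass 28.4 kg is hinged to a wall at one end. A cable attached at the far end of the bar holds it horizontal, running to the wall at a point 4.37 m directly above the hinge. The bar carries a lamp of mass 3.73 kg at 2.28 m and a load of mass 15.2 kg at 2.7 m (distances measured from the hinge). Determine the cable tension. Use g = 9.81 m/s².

T ≈ 357 N

Choose the hinge as the axis so the unknown hinge reaction has zero arm there.
Beam weight: 28.4 × 9.81 = 278.6 N down at 2.39 m → arm 2.39 m, τ = 278.6 × 2.39 = 665.9 N·m clockwise.
Lamp: 3.73 × 9.81 = 36.59 N down at 2.28 m → arm 2.28 m, τ = 36.59 × 2.28 = 83.43 N·m clockwise.
Load: 15.2 × 9.81 = 149.1 N down at 2.7 m → arm 2.7 m, τ = 149.1 × 2.7 = 402.6 N·m clockwise.
Total clockwise load moment = 1152 N·m.
The cable tension T acts at 4.78 m; only its component perpendicular to the bar, T sinθ, produces torque. sinθ = h/√(h²+d²) = 4.37/√(4.37²+4.78²) = 0.6747.
For rotational equilibrium, T × 4.78 × 0.6747 = 1152, so T = 1152 / 3.225 = 357 N.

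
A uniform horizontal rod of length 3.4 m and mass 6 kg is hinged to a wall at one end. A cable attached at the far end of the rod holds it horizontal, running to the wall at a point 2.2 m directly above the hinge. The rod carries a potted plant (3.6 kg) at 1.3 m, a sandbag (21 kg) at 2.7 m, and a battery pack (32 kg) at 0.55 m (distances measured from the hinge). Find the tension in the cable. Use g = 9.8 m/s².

T ≈ 473 N

About the hinge:
Beam weight: 6 × 9.8 = 58.8 N down at 1.7 m → arm 1.7 m, τ = 58.8 × 1.7 = 99.96 N·m clockwise.
Potted plant: 3.6 × 9.8 = 35.28 N down at 1.3 m → arm 1.3 m, τ = 35.28 × 1.3 = 45.86 N·m clockwise.
Sandbag: 21 × 9.8 = 205.8 N down at 2.7 m → arm 2.7 m, τ = 205.8 × 2.7 = 555.7 N·m clockwise.
Battery pack: 32 × 9.8 = 313.6 N down at 0.55 m → arm 0.55 m, τ = 313.6 × 0.55 = 172.5 N·m clockwise.
Total clockwise load moment = 874 N·m.
The cable tension T acts at 3.4 m; only its component perpendicular to the rod, T sinθ, produces torque. sinθ = h/√(h²+d²) = 2.2/√(2.2²+3.4²) = 0.5433.
For rotational equilibrium, T × 3.4 × 0.5433 = 874, so T = 874 / 1.847 = 473 N.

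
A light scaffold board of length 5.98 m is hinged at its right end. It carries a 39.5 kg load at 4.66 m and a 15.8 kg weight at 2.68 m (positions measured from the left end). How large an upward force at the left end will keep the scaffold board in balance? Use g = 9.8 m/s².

Take moments about the right end.
Load: 39.5 × 9.8 = 387.1 N down at 4.66 m → arm 1.32 m, τ = 387.1 × 1.32 = 511 N·m counterclockwise.
Weight: 15.8 × 9.8 = 154.8 N down at 2.68 m → arm 3.3 m, τ = 154.8 × 3.3 = 510.8 N·m counterclockwise.
Net moment of the loads = 1022 N·m counterclockwise.
The upward force F acts at the left end, arm 5.98 m, giving F × 5.98 clockwise.
For rotational equilibrium, F × 5.98 = 1022, so F = 1022 / 5.98 = 171 N.

F ≈ 171 N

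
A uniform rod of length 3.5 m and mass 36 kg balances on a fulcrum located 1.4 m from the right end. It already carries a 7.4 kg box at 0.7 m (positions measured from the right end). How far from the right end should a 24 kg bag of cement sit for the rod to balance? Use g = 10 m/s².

x ≈ 1.09 m from the right end

Sum moments about the fulcrum (at 1.4 m from the right end) (the support reaction has zero arm there).
Beam weight: 36 × 10 = 360 N down at 1.75 m → arm 0.35 m, τ = 360 × 0.35 = 126 N·m counterclockwise.
Box: 7.4 × 10 = 74 N down at 0.7 m → arm 0.7 m, τ = 74 × 0.7 = 51.8 N·m clockwise.
Net moment of existing loads = 74.2 N·m counterclockwise.
The bag of cement weighs 24 × 10 = 240 N and must supply an equal clockwise moment, so its lever arm about the fulcrum is 74.2 / 240 = 0.309 m.
That puts it at 1.4 − 0.309 = 1.09 m from the right end.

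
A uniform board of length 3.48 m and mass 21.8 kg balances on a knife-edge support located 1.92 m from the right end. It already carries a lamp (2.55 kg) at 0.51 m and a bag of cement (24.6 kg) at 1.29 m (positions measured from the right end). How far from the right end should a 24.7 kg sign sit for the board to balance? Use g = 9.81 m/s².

Sum moments about the knife-edge support (at 1.92 m from the right end) (the support reaction has zero arm there).
Beam weight: 21.8 × 9.81 = 213.9 N down at 1.74 m → arm 0.18 m, τ = 213.9 × 0.18 = 38.5 N·m clockwise.
Lamp: 2.55 × 9.81 = 25.02 N down at 0.51 m → arm 1.41 m, τ = 25.02 × 1.41 = 35.28 N·m clockwise.
Bag of cement: 24.6 × 9.81 = 241.3 N down at 1.29 m → arm 0.63 m, τ = 241.3 × 0.63 = 152 N·m clockwise.
Net moment of existing loads = 225.8 N·m clockwise.
The sign weighs 24.7 × 9.81 = 242.3 N and must supply an equal counterclockwise moment, so its lever arm about the knife-edge support is 225.8 / 242.3 = 0.932 m.
That puts it at 1.92 + 0.932 = 2.85 m from the right end.

x ≈ 2.85 m from the right end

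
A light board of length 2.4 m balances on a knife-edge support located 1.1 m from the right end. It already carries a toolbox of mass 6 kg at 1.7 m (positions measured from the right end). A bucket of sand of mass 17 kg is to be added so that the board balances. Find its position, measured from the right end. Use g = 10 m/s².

About the knife-edge support (at 1.1 m from the right end):
Toolbox: 6 × 10 = 60 N down at 1.7 m → arm 0.6 m, τ = 60 × 0.6 = 36 N·m counterclockwise.
Net moment of existing loads = 36 N·m counterclockwise.
The bucket of sand weighs 17 × 10 = 170 N and must supply an equal clockwise moment, so its lever arm about the knife-edge support is 36 / 170 = 0.212 m.
That puts it at 1.1 − 0.212 = 0.888 m from the right end.

x ≈ 0.888 m from the right end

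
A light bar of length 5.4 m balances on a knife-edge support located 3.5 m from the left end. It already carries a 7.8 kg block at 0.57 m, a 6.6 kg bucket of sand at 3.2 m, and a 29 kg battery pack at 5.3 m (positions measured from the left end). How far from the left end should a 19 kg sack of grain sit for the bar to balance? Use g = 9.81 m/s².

x ≈ 2.06 m from the left end

Taking torques about the knife-edge support (at 3.5 m from the left end):
Block: 7.8 × 9.81 = 76.52 N down at 0.57 m → arm 2.93 m, τ = 76.52 × 2.93 = 224.2 N·m counterclockwise.
Bucket of sand: 6.6 × 9.81 = 64.75 N down at 3.2 m → arm 0.3 m, τ = 64.75 × 0.3 = 19.43 N·m counterclockwise.
Battery pack: 29 × 9.81 = 284.5 N down at 5.3 m → arm 1.8 m, τ = 284.5 × 1.8 = 512.1 N·m clockwise.
Net moment of existing loads = 268.5 N·m clockwise.
The sack of grain weighs 19 × 9.81 = 186.4 N and must supply an equal counterclockwise moment, so its lever arm about the knife-edge support is 268.5 / 186.4 = 1.44 m.
That puts it at 3.5 − 1.44 = 2.06 m from the left end.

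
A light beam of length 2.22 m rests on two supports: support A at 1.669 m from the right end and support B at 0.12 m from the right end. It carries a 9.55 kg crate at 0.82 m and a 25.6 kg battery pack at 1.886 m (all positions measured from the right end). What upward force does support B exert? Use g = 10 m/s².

R_B ≈ 16.5 N

Choose support A as the axis so its reaction then has zero moment arm.
Crate: 9.55 × 10 = 95.5 N down at 0.82 m → arm 0.849 m, τ = 95.5 × 0.849 = 81.08 N·m clockwise.
Battery pack: 25.6 × 10 = 256 N down at 1.886 m → arm 0.217 m, τ = 256 × 0.217 = 55.55 N·m counterclockwise.
Net load moment about support A = 25.53 N·m clockwise.
Reaction R at support B is upward at 0.12 m, arm 1.549 m → moment R × 1.549 counterclockwise.
Setting net torque to zero: R × 1.549 = 25.53 → R = 16.5 N.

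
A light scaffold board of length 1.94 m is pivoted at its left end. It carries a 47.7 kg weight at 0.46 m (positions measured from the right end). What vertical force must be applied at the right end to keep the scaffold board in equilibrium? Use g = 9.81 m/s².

F ≈ 357 N

Choose the left end as the axis so the unknown pivot reaction has zero arm there.
Weight: 47.7 × 9.81 = 467.9 N down at 0.46 m → arm 1.48 m, τ = 467.9 × 1.48 = 692.5 N·m clockwise.
Net moment of the loads = 692.5 N·m clockwise.
The upward force F acts at the right end, arm 1.94 m, giving F × 1.94 counterclockwise.
For rotational equilibrium, F × 1.94 = 692.5, so F = 692.5 / 1.94 = 357 N.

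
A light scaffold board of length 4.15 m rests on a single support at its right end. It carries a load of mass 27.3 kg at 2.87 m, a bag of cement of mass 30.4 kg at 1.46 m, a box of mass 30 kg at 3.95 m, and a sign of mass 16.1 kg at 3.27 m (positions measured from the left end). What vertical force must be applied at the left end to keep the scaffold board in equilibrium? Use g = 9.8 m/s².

About the right end:
Load: 27.3 × 9.8 = 267.5 N down at 2.87 m → arm 1.28 m, τ = 267.5 × 1.28 = 342.4 N·m counterclockwise.
Bag of cement: 30.4 × 9.8 = 297.9 N down at 1.46 m → arm 2.69 m, τ = 297.9 × 2.69 = 801.4 N·m counterclockwise.
Box: 30 × 9.8 = 294 N down at 3.95 m → arm 0.2 m, τ = 294 × 0.2 = 58.8 N·m counterclockwise.
Sign: 16.1 × 9.8 = 157.8 N down at 3.27 m → arm 0.88 m, τ = 157.8 × 0.88 = 138.9 N·m counterclockwise.
Net moment of the loads = 1342 N·m counterclockwise.
The upward force F acts at the left end, arm 4.15 m, giving F × 4.15 clockwise.
Στ = 0 ⇒ F × 4.15 = 1342 ⇒ F = 1342 / 4.15 = 323 N.

F ≈ 323 N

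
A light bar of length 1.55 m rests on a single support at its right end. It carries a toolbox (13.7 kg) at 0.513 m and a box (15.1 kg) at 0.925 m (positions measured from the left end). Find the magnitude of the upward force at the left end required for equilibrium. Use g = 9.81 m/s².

F ≈ 150 N

Taking torques about the right end:
Toolbox: 13.7 × 9.81 = 134.4 N down at 0.513 m → arm 1.037 m, τ = 134.4 × 1.037 = 139.4 N·m counterclockwise.
Box: 15.1 × 9.81 = 148.1 N down at 0.925 m → arm 0.625 m, τ = 148.1 × 0.625 = 92.56 N·m counterclockwise.
Net moment of the loads = 232 N·m counterclockwise.
The upward force F acts at the left end, arm 1.55 m, giving F × 1.55 clockwise.
Στ = 0 ⇒ F × 1.55 = 232 ⇒ F = 232 / 1.55 = 150 N.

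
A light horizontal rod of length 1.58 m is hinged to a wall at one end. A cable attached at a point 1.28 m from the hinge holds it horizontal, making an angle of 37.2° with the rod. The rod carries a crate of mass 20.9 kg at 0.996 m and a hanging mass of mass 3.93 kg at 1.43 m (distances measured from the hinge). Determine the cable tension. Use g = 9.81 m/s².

About the hinge:
Crate: 20.9 × 9.81 = 205 N down at 0.996 m → arm 0.996 m, τ = 205 × 0.996 = 204.2 N·m clockwise.
Hanging mass: 3.93 × 9.81 = 38.55 N down at 1.43 m → arm 1.43 m, τ = 38.55 × 1.43 = 55.13 N·m clockwise.
Total clockwise load moment = 259.3 N·m.
The cable tension T acts at 1.28 m; only its component perpendicular to the rod, T sinθ, produces torque. sin 37.2° = 0.6046.
For rotational equilibrium, T × 1.28 × 0.6046 = 259.3, so T = 259.3 / 0.7739 = 335 N.

T ≈ 335 N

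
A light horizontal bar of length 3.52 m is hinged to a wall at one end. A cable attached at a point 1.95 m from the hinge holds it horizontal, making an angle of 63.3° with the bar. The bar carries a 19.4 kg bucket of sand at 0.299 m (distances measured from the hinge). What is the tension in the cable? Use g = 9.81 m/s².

About the hinge:
Bucket of sand: 19.4 × 9.81 = 190.3 N down at 0.299 m → arm 0.299 m, τ = 190.3 × 0.299 = 56.9 N·m clockwise.
Total clockwise load moment = 56.9 N·m.
The cable tension T acts at 1.95 m; only its component perpendicular to the bar, T sinθ, produces torque. sin 63.3° = 0.8934.
Setting net torque to zero: T × 1.95 × 0.8934 = 56.9 → T = 56.9 / 1.742 = 32.7 N.

T ≈ 32.7 N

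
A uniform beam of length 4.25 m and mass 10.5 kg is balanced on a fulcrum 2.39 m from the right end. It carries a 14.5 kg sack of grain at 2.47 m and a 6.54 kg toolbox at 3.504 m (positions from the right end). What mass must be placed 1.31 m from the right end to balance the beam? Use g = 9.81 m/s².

m ≈ 5.24 kg

Sum moments about the fulcrum (at 2.39 m from the right end) (the support reaction has zero arm there).
Beam weight: 10.5 × 9.81 = 103 N down at 2.125 m → arm 0.265 m, τ = 103 × 0.265 = 27.3 N·m clockwise.
Sack of grain: 14.5 × 9.81 = 142.2 N down at 2.47 m → arm 0.08 m, τ = 142.2 × 0.08 = 11.38 N·m counterclockwise.
Toolbox: 6.54 × 9.81 = 64.16 N down at 3.504 m → arm 1.114 m, τ = 64.16 × 1.114 = 71.47 N·m counterclockwise.
Net moment of known loads = 55.55 N·m counterclockwise.
An unknown mass m at 1.31 m has arm 1.08 m; its moment is m·g·1.08 clockwise.
For rotational equilibrium, m × 9.81 × 1.08 = 55.55, so m = 55.55 / (9.81 × 1.08) = 5.24 kg.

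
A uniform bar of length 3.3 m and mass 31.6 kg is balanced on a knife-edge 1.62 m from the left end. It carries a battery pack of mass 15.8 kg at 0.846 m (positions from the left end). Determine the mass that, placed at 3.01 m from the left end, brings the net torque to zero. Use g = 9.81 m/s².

m ≈ 8.12 kg

About the knife-edge (at 1.62 m from the left end):
Beam weight: 31.6 × 9.81 = 310 N down at 1.65 m → arm 0.03 m, τ = 310 × 0.03 = 9.3 N·m clockwise.
Battery pack: 15.8 × 9.81 = 155 N down at 0.846 m → arm 0.774 m, τ = 155 × 0.774 = 120 N·m counterclockwise.
Net moment of known loads = 110.7 N·m counterclockwise.
An unknown mass m at 3.01 m has arm 1.39 m; its moment is m·g·1.39 clockwise.
Balancing moments: m × 9.81 × 1.39 = 110.7, giving m = 110.7 / (9.81 × 1.39) = 8.12 kg.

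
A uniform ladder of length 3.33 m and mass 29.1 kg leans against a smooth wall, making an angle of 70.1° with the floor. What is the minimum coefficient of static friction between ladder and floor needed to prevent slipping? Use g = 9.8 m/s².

μ_min ≈ 0.181

About the foot of the ladder:
Ladder weight 29.1×9.8 = 285.2 N acts at 1.665 m along the ladder; its horizontal arm is 1.665·cos70.1° = 0.5667 m → τ = 161.6 N·m clockwise.
Wall normal N acts horizontally at the top; its moment arm is the height L sinθ = 3.33·sin70.1° = 3.131 m, counterclockwise.
Στ = 0 ⇒ N × 3.131 = 161.6 ⇒ N = 51.61 N.
ΣFx = 0 ⇒ f = N_wall = 51.61 N. ΣFy = 0 ⇒ N_floor = 285.2 N.
μ_min = f / N_floor = 51.61 / 285.2 = 0.181.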